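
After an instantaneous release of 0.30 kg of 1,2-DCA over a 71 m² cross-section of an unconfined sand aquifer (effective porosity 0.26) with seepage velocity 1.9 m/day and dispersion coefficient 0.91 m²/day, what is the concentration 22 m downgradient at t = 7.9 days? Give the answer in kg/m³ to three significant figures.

0.000313 kg/m³

For an instantaneous plane source, C(x,t) = M/(n_e·A·√(4πDt)) · exp(−(x−vt)²/(4Dt)), with n_e·A the pore (flow) area.
Plume center vt = 1.9 × 7.9 = 15.01 m, so the well at 22 m is 6.99 m downgradient of the peak.
√(4πDt) = 9.505 m, giving peak height M/(n_e·A·√(4πDt)) = 0.30/(0.26 × 71 × 9.505) = 0.001710 kg/m³.
(x−vt)²/(4Dt) = (6.99)²/(4 × 0.91 × 7.9) = 1.699; exp(−1.699) = 0.1829.
C = 0.001710 × 0.1829 = 0.000313 kg/m³.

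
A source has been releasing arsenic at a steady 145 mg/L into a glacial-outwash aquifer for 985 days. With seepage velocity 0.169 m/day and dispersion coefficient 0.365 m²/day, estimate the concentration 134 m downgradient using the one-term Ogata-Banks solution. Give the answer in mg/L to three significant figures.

For a continuous step input, C/C₀ ≈ ½·erfc((x−vt)/(2√(Dt))).
vt = 0.169 × 985 = 166.465 m and 2√(Dt) = 2√(0.365 × 985) = 37.92 m.
Argument (x−vt)/(2√(Dt)) = (134 − 166.465)/37.92 = -0.8561; ½·erfc(-0.8561) = 0.8870.
C = 145 × 0.8870 = 129 mg/L.

129 mg/L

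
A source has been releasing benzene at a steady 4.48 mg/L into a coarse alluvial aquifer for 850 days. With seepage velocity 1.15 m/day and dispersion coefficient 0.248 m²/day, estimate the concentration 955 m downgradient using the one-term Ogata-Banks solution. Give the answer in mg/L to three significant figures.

For a continuous step input, C/C₀ ≈ ½·erfc((x−vt)/(2√(Dt))).
vt = 1.15 × 850 = 977.5 m and 2√(Dt) = 2√(0.248 × 850) = 29.04 m.
Argument (x−vt)/(2√(Dt)) = (955 − 977.5)/29.04 = -0.7748; ½·erfc(-0.7748) = 0.8634.
C = 4.48 × 0.8634 = 3.87 mg/L.

3.87 mg/L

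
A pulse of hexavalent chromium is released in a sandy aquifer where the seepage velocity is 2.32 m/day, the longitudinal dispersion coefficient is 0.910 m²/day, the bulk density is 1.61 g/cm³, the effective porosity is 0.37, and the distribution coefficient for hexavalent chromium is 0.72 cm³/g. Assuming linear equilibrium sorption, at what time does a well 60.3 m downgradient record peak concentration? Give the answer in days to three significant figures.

107 days

Retardation factor R = 1 + ρ_b·K_d/n = 1 + 1.61 × 0.72/0.37 = 4.133.
Sorption retards both mechanisms: v_R = v/R = 0.5613 m/day, D_R = D/R = 0.2202 m²/day.
Peak time from v_R²t² + 2D_R t − x² = 0: t = (√(D_R² + v_R²x²) − D_R)/v_R².
√(D_R² + v_R²x²) = √(0.2202² + 0.5613² × 60.3²) = 33.85; v_R² = 0.3151.
t = (33.85 − 0.2202)/0.3151 = 107 days.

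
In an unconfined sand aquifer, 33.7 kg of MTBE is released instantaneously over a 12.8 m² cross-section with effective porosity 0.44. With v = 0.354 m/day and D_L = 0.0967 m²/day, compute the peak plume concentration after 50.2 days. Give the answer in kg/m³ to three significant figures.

0.766 kg/m³

The peak of an instantaneous 1D plume sits at x = vt; there the Gaussian factor is 1 and C_max = M/(n_e·A·√(4πDt)), where n_e·A is the pore area the mass is dissolved in.
√(4πDt) = √(4π × 0.0967 × 50.2) = 7.810 m, so C_max = 33.7/(0.44 × 12.8 × 7.810) = 0.766 kg/m³.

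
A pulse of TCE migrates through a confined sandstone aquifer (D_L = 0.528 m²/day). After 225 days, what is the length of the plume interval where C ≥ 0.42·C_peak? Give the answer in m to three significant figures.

The plume is Gaussian with σ = √(2Dt) = √(2 × 0.528 × 225) = 15.41 m.
C/C_peak = exp(−Δx²/(2σ²)) = 0.42 ⇒ Δx = σ·√(−2 ln 0.42) = 15.41 × 1.317 = 20.29 m.
Width = 2Δx = 40.6 m.

40.6 m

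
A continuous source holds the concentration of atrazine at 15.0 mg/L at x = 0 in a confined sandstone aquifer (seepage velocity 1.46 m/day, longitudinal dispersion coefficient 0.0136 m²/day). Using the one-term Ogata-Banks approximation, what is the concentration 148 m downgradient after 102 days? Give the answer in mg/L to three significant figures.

For a continuous step input, C/C₀ ≈ ½·erfc((x−vt)/(2√(Dt))).
vt = 1.46 × 102 = 148.92 m and 2√(Dt) = 2√(0.0136 × 102) = 2.356 m.
Argument (x−vt)/(2√(Dt)) = (148 − 148.92)/2.356 = -0.3905; ½·erfc(-0.3905) = 0.7096.
C = 15.0 × 0.7096 = 10.6 mg/L.

10.6 mg/L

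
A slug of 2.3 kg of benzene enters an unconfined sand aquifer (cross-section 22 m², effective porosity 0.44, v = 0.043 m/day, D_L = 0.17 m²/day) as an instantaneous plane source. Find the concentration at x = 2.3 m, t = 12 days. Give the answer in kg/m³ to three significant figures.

For an instantaneous plane source, C(x,t) = M/(n_e·A·√(4πDt)) · exp(−(x−vt)²/(4Dt)), with n_e·A the pore (flow) area.
Plume center vt = 0.043 × 12 = 0.516 m, so the well at 2.3 m is 1.784 m downgradient of the peak.
√(4πDt) = 5.063 m, giving peak height M/(n_e·A·√(4πDt)) = 2.3/(0.44 × 22 × 5.063) = 0.04693 kg/m³.
(x−vt)²/(4Dt) = (1.784)²/(4 × 0.17 × 12) = 0.3900; exp(−0.3900) = 0.6771.
C = 0.04693 × 0.6771 = 0.0318 kg/m³.

0.0318 kg/m³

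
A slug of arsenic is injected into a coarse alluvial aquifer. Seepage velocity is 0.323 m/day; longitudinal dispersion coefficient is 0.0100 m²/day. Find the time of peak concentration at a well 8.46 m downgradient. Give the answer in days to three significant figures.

26.1 days

For the 1D instantaneous-source solution, setting ∂C/∂t = 0 at fixed x gives v²t² + 2Dt − x² = 0, so t = (√(D² + v²x²) − D)/v².
√(D² + v²x²) = √(0.0100² + 0.323² × 8.46²) = 2.733; v² = 0.104329.
t = (2.733 − 0.0100)/0.104329 = 26.1 days (vs. the pure-advection estimate x/v = 26.2 d).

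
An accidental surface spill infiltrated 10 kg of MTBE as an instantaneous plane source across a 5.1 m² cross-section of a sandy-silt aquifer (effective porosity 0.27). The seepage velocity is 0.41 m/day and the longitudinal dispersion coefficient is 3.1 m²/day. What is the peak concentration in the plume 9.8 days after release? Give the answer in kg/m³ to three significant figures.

The peak of an instantaneous 1D plume sits at x = vt; there the Gaussian factor is 1 and C_max = M/(n_e·A·√(4πDt)), where n_e·A is the pore area the mass is dissolved in.
√(4πDt) = √(4π × 3.1 × 9.8) = 19.54 m, so C_max = 10/(0.27 × 5.1 × 19.54) = 0.372 kg/m³.

0.372 kg/m³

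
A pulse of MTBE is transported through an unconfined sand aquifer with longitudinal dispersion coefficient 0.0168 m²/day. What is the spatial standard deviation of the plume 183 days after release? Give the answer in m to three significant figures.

Dispersive spreading gives a Gaussian with σ² = 2Dt; advection only shifts the center.
σ = √(2 × 0.0168 × 183) = 2.48 m.

2.48 m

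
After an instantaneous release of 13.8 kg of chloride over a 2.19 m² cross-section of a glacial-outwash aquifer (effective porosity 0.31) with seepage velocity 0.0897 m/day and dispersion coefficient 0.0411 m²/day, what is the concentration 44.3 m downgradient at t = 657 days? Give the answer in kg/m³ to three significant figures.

0.152 kg/m³

For an instantaneous plane source, C(x,t) = M/(n_e·A·√(4πDt)) · exp(−(x−vt)²/(4Dt)), with n_e·A the pore (flow) area.
Plume center vt = 0.0897 × 657 = 58.9329 m, so the well at 44.3 m is 14.6329 m upgradient of the peak.
√(4πDt) = 18.42 m, giving peak height M/(n_e·A·√(4πDt)) = 13.8/(0.31 × 2.19 × 18.42) = 1.104 kg/m³.
(x−vt)²/(4Dt) = (-14.6329)²/(4 × 0.0411 × 657) = 1.982; exp(−1.982) = 0.1378.
C = 1.104 × 0.1378 = 0.152 kg/m³.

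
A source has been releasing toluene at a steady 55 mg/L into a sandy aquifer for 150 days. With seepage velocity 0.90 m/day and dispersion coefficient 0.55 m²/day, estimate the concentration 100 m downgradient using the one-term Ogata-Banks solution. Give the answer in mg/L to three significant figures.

54.8 mg/L

For a continuous step input, C/C₀ ≈ ½·erfc((x−vt)/(2√(Dt))).
vt = 0.90 × 150 = 135 m and 2√(Dt) = 2√(0.55 × 150) = 18.17 m.
Argument (x−vt)/(2√(Dt)) = (100 − 135)/18.17 = -1.926; ½·erfc(-1.926) = 0.9968.
C = 55 × 0.9968 = 54.8 mg/L.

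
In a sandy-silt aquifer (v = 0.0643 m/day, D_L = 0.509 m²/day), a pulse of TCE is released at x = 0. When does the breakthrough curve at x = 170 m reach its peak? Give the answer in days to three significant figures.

2520 days

For the 1D instantaneous-source solution, setting ∂C/∂t = 0 at fixed x gives v²t² + 2Dt − x² = 0, so t = (√(D² + v²x²) − D)/v².
√(D² + v²x²) = √(0.509² + 0.0643² × 170²) = 10.94; v² = 0.00413449.
t = (10.94 − 0.509)/0.00413449 = 2520 days (vs. the pure-advection estimate x/v = 2640 d).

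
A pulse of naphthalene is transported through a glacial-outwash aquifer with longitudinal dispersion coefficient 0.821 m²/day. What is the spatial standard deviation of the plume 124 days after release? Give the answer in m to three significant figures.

14.3 m

Dispersive spreading gives a Gaussian with σ² = 2Dt; advection only shifts the center.
σ = √(2 × 0.821 × 124) = 14.3 m.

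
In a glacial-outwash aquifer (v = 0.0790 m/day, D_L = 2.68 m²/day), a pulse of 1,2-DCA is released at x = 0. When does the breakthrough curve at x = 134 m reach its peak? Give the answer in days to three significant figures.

1320 days

For the 1D instantaneous-source solution, setting ∂C/∂t = 0 at fixed x gives v²t² + 2Dt − x² = 0, so t = (√(D² + v²x²) − D)/v².
√(D² + v²x²) = √(2.68² + 0.0790² × 134²) = 10.92; v² = 0.006241.
t = (10.92 − 2.68)/0.006241 = 1320 days (vs. the pure-advection estimate x/v = 1700 d).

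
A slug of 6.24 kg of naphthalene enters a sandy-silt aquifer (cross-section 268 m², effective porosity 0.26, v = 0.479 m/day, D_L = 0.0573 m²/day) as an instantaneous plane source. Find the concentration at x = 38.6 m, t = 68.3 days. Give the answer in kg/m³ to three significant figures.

For an instantaneous plane source, C(x,t) = M/(n_e·A·√(4πDt)) · exp(−(x−vt)²/(4Dt)), with n_e·A the pore (flow) area.
Plume center vt = 0.479 × 68.3 = 32.7157 m, so the well at 38.6 m is 5.8843 m downgradient of the peak.
√(4πDt) = 7.013 m, giving peak height M/(n_e·A·√(4πDt)) = 6.24/(0.26 × 268 × 7.013) = 0.01277 kg/m³.
(x−vt)²/(4Dt) = (5.8843)²/(4 × 0.0573 × 68.3) = 2.212; exp(−2.212) = 0.1095.
C = 0.01277 × 0.1095 = 0.00140 kg/m³.

0.00140 kg/m³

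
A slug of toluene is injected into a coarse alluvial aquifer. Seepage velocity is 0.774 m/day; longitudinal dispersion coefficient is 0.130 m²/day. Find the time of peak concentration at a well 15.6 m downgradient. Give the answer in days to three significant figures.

19.9 days

For the 1D instantaneous-source solution, setting ∂C/∂t = 0 at fixed x gives v²t² + 2Dt − x² = 0, so t = (√(D² + v²x²) − D)/v².
√(D² + v²x²) = √(0.130² + 0.774² × 15.6²) = 12.08; v² = 0.599076.
t = (12.08 − 0.130)/0.599076 = 19.9 days (vs. the pure-advection estimate x/v = 20.2 d).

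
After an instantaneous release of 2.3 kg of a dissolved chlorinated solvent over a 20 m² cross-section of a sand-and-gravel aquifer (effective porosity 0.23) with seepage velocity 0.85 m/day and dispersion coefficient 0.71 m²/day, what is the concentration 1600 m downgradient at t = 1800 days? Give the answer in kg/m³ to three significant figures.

For an instantaneous plane source, C(x,t) = M/(n_e·A·√(4πDt)) · exp(−(x−vt)²/(4Dt)), with n_e·A the pore (flow) area.
Plume center vt = 0.85 × 1800 = 1530 m, so the well at 1600 m is 70 m downgradient of the peak.
√(4πDt) = 126.7 m, giving peak height M/(n_e·A·√(4πDt)) = 2.3/(0.23 × 20 × 126.7) = 0.003946 kg/m³.
(x−vt)²/(4Dt) = (70)²/(4 × 0.71 × 1800) = 0.9585; exp(−0.9585) = 0.3835.
C = 0.003946 × 0.3835 = 0.00151 kg/m³.

0.00151 kg/m³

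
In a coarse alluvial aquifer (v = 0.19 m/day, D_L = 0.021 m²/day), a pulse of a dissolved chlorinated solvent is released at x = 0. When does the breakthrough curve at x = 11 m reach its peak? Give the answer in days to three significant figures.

For the 1D instantaneous-source solution, setting ∂C/∂t = 0 at fixed x gives v²t² + 2Dt − x² = 0, so t = (√(D² + v²x²) − D)/v².
√(D² + v²x²) = √(0.021² + 0.19² × 11²) = 2.090; v² = 0.0361.
t = (2.090 − 0.021)/0.0361 = 57.3 days (vs. the pure-advection estimate x/v = 57.9 d).

57.3 days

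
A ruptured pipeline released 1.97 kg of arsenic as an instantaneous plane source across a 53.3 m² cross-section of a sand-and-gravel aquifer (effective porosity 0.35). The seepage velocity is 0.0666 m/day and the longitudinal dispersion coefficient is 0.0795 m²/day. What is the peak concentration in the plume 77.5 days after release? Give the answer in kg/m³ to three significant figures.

0.0120 kg/m³

The peak of an instantaneous 1D plume sits at x = vt; there the Gaussian factor is 1 and C_max = M/(n_e·A·√(4πDt)), where n_e·A is the pore area the mass is dissolved in.
√(4πDt) = √(4π × 0.0795 × 77.5) = 8.799 m, so C_max = 1.97/(0.35 × 53.3 × 8.799) = 0.0120 kg/m³.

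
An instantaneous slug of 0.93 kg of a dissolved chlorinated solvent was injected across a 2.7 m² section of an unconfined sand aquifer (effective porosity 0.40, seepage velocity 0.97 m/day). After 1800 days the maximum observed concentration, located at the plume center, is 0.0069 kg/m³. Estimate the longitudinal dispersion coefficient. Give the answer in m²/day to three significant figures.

At the plume center C_max = M/(n_e·A·√(4πDt)), so D = M²/(4πt·(n_e·A·C_max)²).
n_e·A·C_max = 0.40 × 2.7 × 0.0069 = 0.007452 kg/m.
D = 0.93²/(4π × 1800 × 0.007452²) = 0.689 m²/day.

0.689 m²/day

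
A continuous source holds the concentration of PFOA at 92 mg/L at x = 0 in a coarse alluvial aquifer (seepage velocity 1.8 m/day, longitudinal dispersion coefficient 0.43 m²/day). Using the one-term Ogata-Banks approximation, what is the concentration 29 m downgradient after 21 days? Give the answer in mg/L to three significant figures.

For a continuous step input, C/C₀ ≈ ½·erfc((x−vt)/(2√(Dt))).
vt = 1.8 × 21 = 37.8 m and 2√(Dt) = 2√(0.43 × 21) = 6.010 m.
Argument (x−vt)/(2√(Dt)) = (29 − 37.8)/6.010 = -1.464; ½·erfc(-1.464) = 0.9808.
C = 92 × 0.9808 = 90.2 mg/L.

90.2 mg/L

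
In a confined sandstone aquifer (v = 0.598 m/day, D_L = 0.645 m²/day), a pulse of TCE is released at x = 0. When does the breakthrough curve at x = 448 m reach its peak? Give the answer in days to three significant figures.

747 days

For the 1D instantaneous-source solution, setting ∂C/∂t = 0 at fixed x gives v²t² + 2Dt − x² = 0, so t = (√(D² + v²x²) − D)/v².
√(D² + v²x²) = √(0.645² + 0.598² × 448²) = 267.9; v² = 0.357604.
t = (267.9 − 0.645)/0.357604 = 747 days (vs. the pure-advection estimate x/v = 749 d).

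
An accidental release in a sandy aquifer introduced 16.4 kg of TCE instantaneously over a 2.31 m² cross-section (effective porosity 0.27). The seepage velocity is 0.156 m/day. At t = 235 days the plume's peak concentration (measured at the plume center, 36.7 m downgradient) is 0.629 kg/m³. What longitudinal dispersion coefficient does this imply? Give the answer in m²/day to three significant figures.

At the plume center C_max = M/(n_e·A·√(4πDt)), so D = M²/(4πt·(n_e·A·C_max)²).
n_e·A·C_max = 0.27 × 2.31 × 0.629 = 0.3923 kg/m.
D = 16.4²/(4π × 235 × 0.3923²) = 0.592 m²/day.

0.592 m²/day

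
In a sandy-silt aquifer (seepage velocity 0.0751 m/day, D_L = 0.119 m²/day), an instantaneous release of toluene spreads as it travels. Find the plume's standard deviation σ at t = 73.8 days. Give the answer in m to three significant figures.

Dispersive spreading gives a Gaussian with σ² = 2Dt; advection only shifts the center.
σ = √(2 × 0.119 × 73.8) = 4.19 m.

4.19 m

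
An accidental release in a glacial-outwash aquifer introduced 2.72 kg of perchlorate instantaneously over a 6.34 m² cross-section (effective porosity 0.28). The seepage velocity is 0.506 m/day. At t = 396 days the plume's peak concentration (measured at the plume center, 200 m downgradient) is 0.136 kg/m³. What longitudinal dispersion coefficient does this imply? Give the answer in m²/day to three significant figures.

0.0255 m²/day

At the plume center C_max = M/(n_e·A·√(4πDt)), so D = M²/(4πt·(n_e·A·C_max)²).
n_e·A·C_max = 0.28 × 6.34 × 0.136 = 0.2414 kg/m.
D = 2.72²/(4π × 396 × 0.2414²) = 0.0255 m²/day.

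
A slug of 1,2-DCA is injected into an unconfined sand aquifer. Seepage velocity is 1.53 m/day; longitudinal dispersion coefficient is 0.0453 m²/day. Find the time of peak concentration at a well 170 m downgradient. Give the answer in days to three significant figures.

For the 1D instantaneous-source solution, setting ∂C/∂t = 0 at fixed x gives v²t² + 2Dt − x² = 0, so t = (√(D² + v²x²) − D)/v².
√(D² + v²x²) = √(0.0453² + 1.53² × 170²) = 260.1; v² = 2.3409.
t = (260.1 − 0.0453)/2.3409 = 111 days (vs. the pure-advection estimate x/v = 111 d).

111 days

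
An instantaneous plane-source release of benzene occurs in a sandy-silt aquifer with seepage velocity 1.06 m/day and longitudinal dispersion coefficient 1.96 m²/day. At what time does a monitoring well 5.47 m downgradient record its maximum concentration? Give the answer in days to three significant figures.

3.70 days

For the 1D instantaneous-source solution, setting ∂C/∂t = 0 at fixed x gives v²t² + 2Dt − x² = 0, so t = (√(D² + v²x²) − D)/v².
√(D² + v²x²) = √(1.96² + 1.06² × 5.47²) = 6.121; v² = 1.1236.
t = (6.121 − 1.96)/1.1236 = 3.70 days (vs. the pure-advection estimate x/v = 5.16 d).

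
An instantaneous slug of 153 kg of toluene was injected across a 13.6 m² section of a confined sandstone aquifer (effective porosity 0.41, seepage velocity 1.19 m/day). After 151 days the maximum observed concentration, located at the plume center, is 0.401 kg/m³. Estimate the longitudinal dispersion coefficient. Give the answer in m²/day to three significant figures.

2.47 m²/day

At the plume center C_max = M/(n_e·A·√(4πDt)), so D = M²/(4πt·(n_e·A·C_max)²).
n_e·A·C_max = 0.41 × 13.6 × 0.401 = 2.236 kg/m.
D = 153²/(4π × 151 × 2.236²) = 2.47 m²/day.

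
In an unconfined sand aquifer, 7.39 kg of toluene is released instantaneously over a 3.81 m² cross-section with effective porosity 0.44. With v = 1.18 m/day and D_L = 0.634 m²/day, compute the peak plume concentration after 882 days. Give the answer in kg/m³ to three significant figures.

The peak of an instantaneous 1D plume sits at x = vt; there the Gaussian factor is 1 and C_max = M/(n_e·A·√(4πDt)), where n_e·A is the pore area the mass is dissolved in.
√(4πDt) = √(4π × 0.634 × 882) = 83.83 m, so C_max = 7.39/(0.44 × 3.81 × 83.83) = 0.0526 kg/m³.

0.0526 kg/m³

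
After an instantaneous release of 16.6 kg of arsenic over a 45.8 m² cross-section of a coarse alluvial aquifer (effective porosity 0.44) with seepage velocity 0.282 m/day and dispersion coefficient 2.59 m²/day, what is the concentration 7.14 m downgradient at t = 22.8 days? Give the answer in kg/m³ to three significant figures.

0.0302 kg/m³

For an instantaneous plane source, C(x,t) = M/(n_e·A·√(4πDt)) · exp(−(x−vt)²/(4Dt)), with n_e·A the pore (flow) area.
Plume center vt = 0.282 × 22.8 = 6.4296 m, so the well at 7.14 m is 0.7104 m downgradient of the peak.
√(4πDt) = 27.24 m, giving peak height M/(n_e·A·√(4πDt)) = 16.6/(0.44 × 45.8 × 27.24) = 0.03024 kg/m³.
(x−vt)²/(4Dt) = (0.7104)²/(4 × 2.59 × 22.8) = 0.002137; exp(−0.002137) = 0.9979.
C = 0.03024 × 0.9979 = 0.0302 kg/m³.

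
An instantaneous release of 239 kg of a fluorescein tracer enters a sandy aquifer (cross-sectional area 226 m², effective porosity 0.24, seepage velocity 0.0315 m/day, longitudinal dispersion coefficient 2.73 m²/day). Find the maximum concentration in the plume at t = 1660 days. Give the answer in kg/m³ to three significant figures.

The peak of an instantaneous 1D plume sits at x = vt; there the Gaussian factor is 1 and C_max = M/(n_e·A·√(4πDt)), where n_e·A is the pore area the mass is dissolved in.
√(4πDt) = √(4π × 2.73 × 1660) = 238.6 m, so C_max = 239/(0.24 × 226 × 238.6) = 0.0185 kg/m³.

0.0185 kg/m³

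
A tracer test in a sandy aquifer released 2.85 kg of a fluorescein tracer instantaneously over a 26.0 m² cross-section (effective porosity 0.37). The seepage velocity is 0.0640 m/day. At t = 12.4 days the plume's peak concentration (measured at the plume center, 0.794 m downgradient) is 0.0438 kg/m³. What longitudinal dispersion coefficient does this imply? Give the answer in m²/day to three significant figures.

At the plume center C_max = M/(n_e·A·√(4πDt)), so D = M²/(4πt·(n_e·A·C_max)²).
n_e·A·C_max = 0.37 × 26.0 × 0.0438 = 0.4214 kg/m.
D = 2.85²/(4π × 12.4 × 0.4214²) = 0.294 m²/day.

0.294 m²/day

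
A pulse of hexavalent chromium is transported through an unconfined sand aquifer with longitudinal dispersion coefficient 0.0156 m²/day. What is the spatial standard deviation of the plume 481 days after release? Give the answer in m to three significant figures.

Dispersive spreading gives a Gaussian with σ² = 2Dt; advection only shifts the center.
σ = √(2 × 0.0156 × 481) = 3.87 m.

3.87 m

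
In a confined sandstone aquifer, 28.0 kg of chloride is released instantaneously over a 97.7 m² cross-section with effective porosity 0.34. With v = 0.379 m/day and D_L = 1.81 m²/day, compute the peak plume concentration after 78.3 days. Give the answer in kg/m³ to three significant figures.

0.0200 kg/m³

The peak of an instantaneous 1D plume sits at x = vt; there the Gaussian factor is 1 and C_max = M/(n_e·A·√(4πDt)), where n_e·A is the pore area the mass is dissolved in.
√(4πDt) = √(4π × 1.81 × 78.3) = 42.20 m, so C_max = 28.0/(0.34 × 97.7 × 42.20) = 0.0200 kg/m³.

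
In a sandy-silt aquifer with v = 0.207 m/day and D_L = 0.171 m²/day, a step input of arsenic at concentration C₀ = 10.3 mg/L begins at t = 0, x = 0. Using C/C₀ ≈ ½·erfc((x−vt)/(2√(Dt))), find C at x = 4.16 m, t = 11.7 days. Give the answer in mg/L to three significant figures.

For a continuous step input, C/C₀ ≈ ½·erfc((x−vt)/(2√(Dt))).
vt = 0.207 × 11.7 = 2.4219 m and 2√(Dt) = 2√(0.171 × 11.7) = 2.829 m.
Argument (x−vt)/(2√(Dt)) = (4.16 − 2.4219)/2.829 = 0.6144; ½·erfc(0.6144) = 0.1925.
C = 10.3 × 0.1925 = 1.98 mg/L.

1.98 mg/L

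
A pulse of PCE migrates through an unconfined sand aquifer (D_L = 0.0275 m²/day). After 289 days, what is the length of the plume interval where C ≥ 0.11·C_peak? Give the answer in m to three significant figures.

16.8 m

The plume is Gaussian with σ = √(2Dt) = √(2 × 0.0275 × 289) = 3.987 m.
C/C_peak = exp(−Δx²/(2σ²)) = 0.11 ⇒ Δx = σ·√(−2 ln 0.11) = 3.987 × 2.101 = 8.377 m.
Width = 2Δx = 16.8 m.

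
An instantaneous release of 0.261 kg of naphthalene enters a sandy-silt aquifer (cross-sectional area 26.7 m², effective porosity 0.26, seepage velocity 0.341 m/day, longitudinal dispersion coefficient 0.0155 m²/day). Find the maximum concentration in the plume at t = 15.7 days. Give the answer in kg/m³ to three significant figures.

0.0215 kg/m³

The peak of an instantaneous 1D plume sits at x = vt; there the Gaussian factor is 1 and C_max = M/(n_e·A·√(4πDt)), where n_e·A is the pore area the mass is dissolved in.
√(4πDt) = √(4π × 0.0155 × 15.7) = 1.749 m, so C_max = 0.261/(0.26 × 26.7 × 1.749) = 0.0215 kg/m³.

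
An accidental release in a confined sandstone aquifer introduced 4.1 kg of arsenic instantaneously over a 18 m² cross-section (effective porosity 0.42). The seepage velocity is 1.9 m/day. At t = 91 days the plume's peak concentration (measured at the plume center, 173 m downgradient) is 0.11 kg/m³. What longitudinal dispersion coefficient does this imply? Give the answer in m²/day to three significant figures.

At the plume center C_max = M/(n_e·A·√(4πDt)), so D = M²/(4πt·(n_e·A·C_max)²).
n_e·A·C_max = 0.42 × 18 × 0.11 = 0.8316 kg/m.
D = 4.1²/(4π × 91 × 0.8316²) = 0.0213 m²/day.

0.0213 m²/day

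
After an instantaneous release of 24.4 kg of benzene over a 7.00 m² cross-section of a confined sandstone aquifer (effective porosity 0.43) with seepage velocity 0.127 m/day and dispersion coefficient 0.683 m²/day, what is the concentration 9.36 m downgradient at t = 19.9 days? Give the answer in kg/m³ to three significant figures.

For an instantaneous plane source, C(x,t) = M/(n_e·A·√(4πDt)) · exp(−(x−vt)²/(4Dt)), with n_e·A the pore (flow) area.
Plume center vt = 0.127 × 19.9 = 2.5273 m, so the well at 9.36 m is 6.8327 m downgradient of the peak.
√(4πDt) = 13.07 m, giving peak height M/(n_e·A·√(4πDt)) = 24.4/(0.43 × 7.00 × 13.07) = 0.6202 kg/m³.
(x−vt)²/(4Dt) = (6.8327)²/(4 × 0.683 × 19.9) = 0.8587; exp(−0.8587) = 0.4237.
C = 0.6202 × 0.4237 = 0.263 kg/m³.

0.263 kg/m³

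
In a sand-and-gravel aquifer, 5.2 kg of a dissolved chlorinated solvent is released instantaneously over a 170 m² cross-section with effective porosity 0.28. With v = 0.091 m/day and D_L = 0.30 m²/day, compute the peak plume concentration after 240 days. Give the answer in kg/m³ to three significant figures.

0.00363 kg/m³

The peak of an instantaneous 1D plume sits at x = vt; there the Gaussian factor is 1 and C_max = M/(n_e·A·√(4πDt)), where n_e·A is the pore area the mass is dissolved in.
√(4πDt) = √(4π × 0.30 × 240) = 30.08 m, so C_max = 5.2/(0.28 × 170 × 30.08) = 0.00363 kg/m³.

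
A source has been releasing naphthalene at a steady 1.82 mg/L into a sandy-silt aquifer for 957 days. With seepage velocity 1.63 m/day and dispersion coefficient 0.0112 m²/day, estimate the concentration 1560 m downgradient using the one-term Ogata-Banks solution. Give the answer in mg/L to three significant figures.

0.896 mg/L

For a continuous step input, C/C₀ ≈ ½·erfc((x−vt)/(2√(Dt))).
vt = 1.63 × 957 = 1559.91 m and 2√(Dt) = 2√(0.0112 × 957) = 6.548 m.
Argument (x−vt)/(2√(Dt)) = (1560 − 1559.91)/6.548 = 0.01374; ½·erfc(0.01374) = 0.4922.
C = 1.82 × 0.4922 = 0.896 mg/L.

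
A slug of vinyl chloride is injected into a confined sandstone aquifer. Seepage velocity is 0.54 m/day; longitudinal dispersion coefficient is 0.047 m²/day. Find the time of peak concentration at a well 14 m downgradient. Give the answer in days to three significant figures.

25.8 days

For the 1D instantaneous-source solution, setting ∂C/∂t = 0 at fixed x gives v²t² + 2Dt − x² = 0, so t = (√(D² + v²x²) − D)/v².
√(D² + v²x²) = √(0.047² + 0.54² × 14²) = 7.560; v² = 0.2916.
t = (7.560 − 0.047)/0.2916 = 25.8 days (vs. the pure-advection estimate x/v = 25.9 d).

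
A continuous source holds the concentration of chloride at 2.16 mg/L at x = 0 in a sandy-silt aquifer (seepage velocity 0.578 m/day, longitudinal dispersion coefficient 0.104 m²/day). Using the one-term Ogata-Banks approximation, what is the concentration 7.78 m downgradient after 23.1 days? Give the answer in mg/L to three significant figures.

For a continuous step input, C/C₀ ≈ ½·erfc((x−vt)/(2√(Dt))).
vt = 0.578 × 23.1 = 13.3518 m and 2√(Dt) = 2√(0.104 × 23.1) = 3.100 m.
Argument (x−vt)/(2√(Dt)) = (7.78 − 13.3518)/3.100 = -1.797; ½·erfc(-1.797) = 0.9945.
C = 2.16 × 0.9945 = 2.15 mg/L.

2.15 mg/L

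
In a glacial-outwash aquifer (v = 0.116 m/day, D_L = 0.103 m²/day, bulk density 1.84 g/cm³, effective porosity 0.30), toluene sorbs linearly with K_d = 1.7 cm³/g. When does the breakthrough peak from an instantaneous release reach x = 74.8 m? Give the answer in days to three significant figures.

7280 days

Retardation factor R = 1 + ρ_b·K_d/n = 1 + 1.84 × 1.7/0.30 = 11.43.
Sorption retards both mechanisms: v_R = v/R = 0.01015 m/day, D_R = D/R = 0.009011 m²/day.
Peak time from v_R²t² + 2D_R t − x² = 0: t = (√(D_R² + v_R²x²) − D_R)/v_R².
√(D_R² + v_R²x²) = √(0.009011² + 0.01015² × 74.8²) = 0.7593; v_R² = 0.0001030.
t = (0.7593 − 0.009011)/0.0001030 = 7280 days.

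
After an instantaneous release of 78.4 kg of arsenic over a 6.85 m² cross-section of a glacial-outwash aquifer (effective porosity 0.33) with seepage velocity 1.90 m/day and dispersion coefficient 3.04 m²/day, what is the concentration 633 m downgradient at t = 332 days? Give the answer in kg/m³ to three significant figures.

0.308 kg/m³

For an instantaneous plane source, C(x,t) = M/(n_e·A·√(4πDt)) · exp(−(x−vt)²/(4Dt)), with n_e·A the pore (flow) area.
Plume center vt = 1.90 × 332 = 630.8 m, so the well at 633 m is 2.2 m downgradient of the peak.
√(4πDt) = 112.6 m, giving peak height M/(n_e·A·√(4πDt)) = 78.4/(0.33 × 6.85 × 112.6) = 0.3080 kg/m³.
(x−vt)²/(4Dt) = (2.2)²/(4 × 3.04 × 332) = 0.001199; exp(−0.001199) = 0.9988.
C = 0.3080 × 0.9988 = 0.308 kg/m³.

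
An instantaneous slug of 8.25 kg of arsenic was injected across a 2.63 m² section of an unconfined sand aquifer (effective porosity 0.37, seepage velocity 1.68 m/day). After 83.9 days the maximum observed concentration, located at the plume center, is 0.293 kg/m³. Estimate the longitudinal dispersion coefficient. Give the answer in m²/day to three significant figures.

At the plume center C_max = M/(n_e·A·√(4πDt)), so D = M²/(4πt·(n_e·A·C_max)²).
n_e·A·C_max = 0.37 × 2.63 × 0.293 = 0.2851 kg/m.
D = 8.25²/(4π × 83.9 × 0.2851²) = 0.794 m²/day.

0.794 m²/day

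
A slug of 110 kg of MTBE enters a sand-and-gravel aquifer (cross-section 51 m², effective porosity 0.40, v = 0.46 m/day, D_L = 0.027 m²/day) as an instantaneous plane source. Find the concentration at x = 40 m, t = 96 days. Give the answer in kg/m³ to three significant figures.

0.178 kg/m³

For an instantaneous plane source, C(x,t) = M/(n_e·A·√(4πDt)) · exp(−(x−vt)²/(4Dt)), with n_e·A the pore (flow) area.
Plume center vt = 0.46 × 96 = 44.16 m, so the well at 40 m is 4.16 m upgradient of the peak.
√(4πDt) = 5.707 m, giving peak height M/(n_e·A·√(4πDt)) = 110/(0.40 × 51 × 5.707) = 0.9448 kg/m³.
(x−vt)²/(4Dt) = (-4.16)²/(4 × 0.027 × 96) = 1.669; exp(−1.669) = 0.1884.
C = 0.9448 × 0.1884 = 0.178 kg/m³.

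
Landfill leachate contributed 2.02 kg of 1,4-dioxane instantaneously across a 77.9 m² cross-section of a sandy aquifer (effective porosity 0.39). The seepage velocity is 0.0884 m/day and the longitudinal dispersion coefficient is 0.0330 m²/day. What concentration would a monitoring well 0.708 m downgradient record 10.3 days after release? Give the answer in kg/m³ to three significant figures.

For an instantaneous plane source, C(x,t) = M/(n_e·A·√(4πDt)) · exp(−(x−vt)²/(4Dt)), with n_e·A the pore (flow) area.
Plume center vt = 0.0884 × 10.3 = 0.91052 m, so the well at 0.708 m is 0.20252 m upgradient of the peak.
√(4πDt) = 2.067 m, giving peak height M/(n_e·A·√(4πDt)) = 2.02/(0.39 × 77.9 × 2.067) = 0.03217 kg/m³.
(x−vt)²/(4Dt) = (-0.20252)²/(4 × 0.0330 × 10.3) = 0.03017; exp(−0.03017) = 0.9703.
C = 0.03217 × 0.9703 = 0.0312 kg/m³.

0.0312 kg/m³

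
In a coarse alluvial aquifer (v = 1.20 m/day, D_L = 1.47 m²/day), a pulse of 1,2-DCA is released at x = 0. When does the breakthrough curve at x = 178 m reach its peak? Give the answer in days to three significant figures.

147 days

For the 1D instantaneous-source solution, setting ∂C/∂t = 0 at fixed x gives v²t² + 2Dt − x² = 0, so t = (√(D² + v²x²) − D)/v².
√(D² + v²x²) = √(1.47² + 1.20² × 178²) = 213.6; v² = 1.44.
t = (213.6 − 1.47)/1.44 = 147 days (vs. the pure-advection estimate x/v = 148 d).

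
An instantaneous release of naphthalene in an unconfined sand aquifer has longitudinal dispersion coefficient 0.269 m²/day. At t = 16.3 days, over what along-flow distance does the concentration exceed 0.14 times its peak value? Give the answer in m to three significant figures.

The plume is Gaussian with σ = √(2Dt) = √(2 × 0.269 × 16.3) = 2.961 m.
C/C_peak = exp(−Δx²/(2σ²)) = 0.14 ⇒ Δx = σ·√(−2 ln 0.14) = 2.961 × 1.983 = 5.872 m.
Width = 2Δx = 11.7 m.

11.7 m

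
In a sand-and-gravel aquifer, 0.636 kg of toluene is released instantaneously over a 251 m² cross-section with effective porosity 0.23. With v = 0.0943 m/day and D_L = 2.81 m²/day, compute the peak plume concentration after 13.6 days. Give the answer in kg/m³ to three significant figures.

The peak of an instantaneous 1D plume sits at x = vt; there the Gaussian factor is 1 and C_max = M/(n_e·A·√(4πDt)), where n_e·A is the pore area the mass is dissolved in.
√(4πDt) = √(4π × 2.81 × 13.6) = 21.91 m, so C_max = 0.636/(0.23 × 251 × 21.91) = 0.000503 kg/m³.

0.000503 kg/m³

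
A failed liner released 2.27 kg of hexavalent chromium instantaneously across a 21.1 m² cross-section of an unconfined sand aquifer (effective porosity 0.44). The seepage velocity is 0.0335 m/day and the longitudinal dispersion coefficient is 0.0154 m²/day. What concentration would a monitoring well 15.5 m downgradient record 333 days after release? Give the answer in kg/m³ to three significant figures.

For an instantaneous plane source, C(x,t) = M/(n_e·A·√(4πDt)) · exp(−(x−vt)²/(4Dt)), with n_e·A the pore (flow) area.
Plume center vt = 0.0335 × 333 = 11.1555 m, so the well at 15.5 m is 4.3445 m downgradient of the peak.
√(4πDt) = 8.028 m, giving peak height M/(n_e·A·√(4πDt)) = 2.27/(0.44 × 21.1 × 8.028) = 0.03046 kg/m³.
(x−vt)²/(4Dt) = (4.3445)²/(4 × 0.0154 × 333) = 0.9201; exp(−0.9201) = 0.3985.
C = 0.03046 × 0.3985 = 0.0121 kg/m³.

0.0121 kg/m³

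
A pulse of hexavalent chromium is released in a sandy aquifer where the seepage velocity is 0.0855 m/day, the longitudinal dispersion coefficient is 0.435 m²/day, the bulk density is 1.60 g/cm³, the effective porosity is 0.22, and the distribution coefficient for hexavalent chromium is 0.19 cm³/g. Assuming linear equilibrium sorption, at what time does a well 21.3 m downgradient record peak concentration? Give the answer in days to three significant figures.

468 days

Retardation factor R = 1 + ρ_b·K_d/n = 1 + 1.60 × 0.19/0.22 = 2.382.
Sorption retards both mechanisms: v_R = v/R = 0.03589 m/day, D_R = D/R = 0.1826 m²/day.
Peak time from v_R²t² + 2D_R t − x² = 0: t = (√(D_R² + v_R²x²) − D_R)/v_R².
√(D_R² + v_R²x²) = √(0.1826² + 0.03589² × 21.3²) = 0.7860; v_R² = 0.001288.
t = (0.7860 − 0.1826)/0.001288 = 468 days.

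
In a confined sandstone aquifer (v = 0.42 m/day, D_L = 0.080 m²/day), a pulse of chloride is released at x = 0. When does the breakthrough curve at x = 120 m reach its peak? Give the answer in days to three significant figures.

For the 1D instantaneous-source solution, setting ∂C/∂t = 0 at fixed x gives v²t² + 2Dt − x² = 0, so t = (√(D² + v²x²) − D)/v².
√(D² + v²x²) = √(0.080² + 0.42² × 120²) = 50.40; v² = 0.1764.
t = (50.40 − 0.080)/0.1764 = 285 days (vs. the pure-advection estimate x/v = 286 d).

285 days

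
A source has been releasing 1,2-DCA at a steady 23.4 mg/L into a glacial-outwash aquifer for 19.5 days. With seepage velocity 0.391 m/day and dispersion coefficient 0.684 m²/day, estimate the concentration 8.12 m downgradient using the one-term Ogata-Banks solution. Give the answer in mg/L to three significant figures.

10.8 mg/L

For a continuous step input, C/C₀ ≈ ½·erfc((x−vt)/(2√(Dt))).
vt = 0.391 × 19.5 = 7.6245 m and 2√(Dt) = 2√(0.684 × 19.5) = 7.304 m.
Argument (x−vt)/(2√(Dt)) = (8.12 − 7.6245)/7.304 = 0.06784; ½·erfc(0.06784) = 0.4618.
C = 23.4 × 0.4618 = 10.8 mg/L.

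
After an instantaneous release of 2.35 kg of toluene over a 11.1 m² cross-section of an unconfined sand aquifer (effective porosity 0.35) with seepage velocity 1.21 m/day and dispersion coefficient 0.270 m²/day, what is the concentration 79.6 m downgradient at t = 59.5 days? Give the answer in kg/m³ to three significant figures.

0.0173 kg/m³

For an instantaneous plane source, C(x,t) = M/(n_e·A·√(4πDt)) · exp(−(x−vt)²/(4Dt)), with n_e·A the pore (flow) area.
Plume center vt = 1.21 × 59.5 = 71.995 m, so the well at 79.6 m is 7.605 m downgradient of the peak.
√(4πDt) = 14.21 m, giving peak height M/(n_e·A·√(4πDt)) = 2.35/(0.35 × 11.1 × 14.21) = 0.04257 kg/m³.
(x−vt)²/(4Dt) = (7.605)²/(4 × 0.270 × 59.5) = 0.9000; exp(−0.9000) = 0.4066.
C = 0.04257 × 0.4066 = 0.0173 kg/m³.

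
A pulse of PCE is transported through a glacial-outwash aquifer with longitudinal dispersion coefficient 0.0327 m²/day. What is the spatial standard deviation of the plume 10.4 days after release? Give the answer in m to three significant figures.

0.825 m

Dispersive spreading gives a Gaussian with σ² = 2Dt; advection only shifts the center.
σ = √(2 × 0.0327 × 10.4) = 0.825 m.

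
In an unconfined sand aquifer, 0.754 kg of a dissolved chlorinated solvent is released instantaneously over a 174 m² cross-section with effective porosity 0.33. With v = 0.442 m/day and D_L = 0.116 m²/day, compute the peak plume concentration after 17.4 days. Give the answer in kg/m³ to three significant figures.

The peak of an instantaneous 1D plume sits at x = vt; there the Gaussian factor is 1 and C_max = M/(n_e·A·√(4πDt)), where n_e·A is the pore area the mass is dissolved in.
√(4πDt) = √(4π × 0.116 × 17.4) = 5.036 m, so C_max = 0.754/(0.33 × 174 × 5.036) = 0.00261 kg/m³.

0.00261 kg/m³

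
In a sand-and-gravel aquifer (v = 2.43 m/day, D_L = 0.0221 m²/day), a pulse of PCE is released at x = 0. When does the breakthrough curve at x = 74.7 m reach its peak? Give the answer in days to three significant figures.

For the 1D instantaneous-source solution, setting ∂C/∂t = 0 at fixed x gives v²t² + 2Dt − x² = 0, so t = (√(D² + v²x²) − D)/v².
√(D² + v²x²) = √(0.0221² + 2.43² × 74.7²) = 181.5; v² = 5.9049.
t = (181.5 − 0.0221)/5.9049 = 30.7 days (vs. the pure-advection estimate x/v = 30.7 d).

30.7 days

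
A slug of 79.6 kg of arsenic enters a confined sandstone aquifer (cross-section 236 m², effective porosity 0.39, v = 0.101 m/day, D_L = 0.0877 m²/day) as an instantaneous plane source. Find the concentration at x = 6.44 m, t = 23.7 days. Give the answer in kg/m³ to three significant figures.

0.0236 kg/m³

For an instantaneous plane source, C(x,t) = M/(n_e·A·√(4πDt)) · exp(−(x−vt)²/(4Dt)), with n_e·A the pore (flow) area.
Plume center vt = 0.101 × 23.7 = 2.3937 m, so the well at 6.44 m is 4.0463 m downgradient of the peak.
√(4πDt) = 5.111 m, giving peak height M/(n_e·A·√(4πDt)) = 79.6/(0.39 × 236 × 5.111) = 0.1692 kg/m³.
(x−vt)²/(4Dt) = (4.0463)²/(4 × 0.0877 × 23.7) = 1.969; exp(−1.969) = 0.1396.
C = 0.1692 × 0.1396 = 0.0236 kg/m³.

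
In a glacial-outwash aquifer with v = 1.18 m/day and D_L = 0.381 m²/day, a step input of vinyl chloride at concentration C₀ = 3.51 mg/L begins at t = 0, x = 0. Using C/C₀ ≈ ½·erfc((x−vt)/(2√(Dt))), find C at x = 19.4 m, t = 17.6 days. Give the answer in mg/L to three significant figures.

For a continuous step input, C/C₀ ≈ ½·erfc((x−vt)/(2√(Dt))).
vt = 1.18 × 17.6 = 20.768 m and 2√(Dt) = 2√(0.381 × 17.6) = 5.179 m.
Argument (x−vt)/(2√(Dt)) = (19.4 − 20.768)/5.179 = -0.2641; ½·erfc(-0.2641) = 0.6456.
C = 3.51 × 0.6456 = 2.27 mg/L.

2.27 mg/L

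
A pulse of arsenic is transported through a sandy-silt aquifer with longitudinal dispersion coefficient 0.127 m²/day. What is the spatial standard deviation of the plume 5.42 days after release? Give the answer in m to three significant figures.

1.17 m

Dispersive spreading gives a Gaussian with σ² = 2Dt; advection only shifts the center.
σ = √(2 × 0.127 × 5.42) = 1.17 m.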